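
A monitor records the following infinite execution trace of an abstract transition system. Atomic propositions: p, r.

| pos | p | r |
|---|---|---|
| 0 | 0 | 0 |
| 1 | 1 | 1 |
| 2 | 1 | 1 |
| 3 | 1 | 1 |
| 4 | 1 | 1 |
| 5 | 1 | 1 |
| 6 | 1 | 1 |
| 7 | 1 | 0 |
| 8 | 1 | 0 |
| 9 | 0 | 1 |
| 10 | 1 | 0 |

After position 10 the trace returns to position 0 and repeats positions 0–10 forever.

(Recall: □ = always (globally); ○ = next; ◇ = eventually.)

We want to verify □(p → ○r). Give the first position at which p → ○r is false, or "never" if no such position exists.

6

Check p → ○r at each position in order: 0 ✓, 1 ✓, 2 ✓, 3 ✓, 4 ✓, 5 ✓.
At position 6 the labels are {p, r} and the next position 7 has {p}, so p → ○r is false there. This is the first violation.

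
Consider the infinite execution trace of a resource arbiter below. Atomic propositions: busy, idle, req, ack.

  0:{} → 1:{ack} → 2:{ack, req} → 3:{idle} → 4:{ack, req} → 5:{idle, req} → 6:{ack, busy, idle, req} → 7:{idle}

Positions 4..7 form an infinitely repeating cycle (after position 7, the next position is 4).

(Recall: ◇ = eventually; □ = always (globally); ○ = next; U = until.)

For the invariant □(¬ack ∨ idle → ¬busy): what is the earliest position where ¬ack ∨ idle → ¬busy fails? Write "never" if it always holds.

Check ¬ack ∨ idle → ¬busy at each position in order: 0 ✓, 1 ✓, 2 ✓, 3 ✓, 4 ✓, 5 ✓.
At position 6 the labels are {ack, busy, idle, req}, so ¬ack ∨ idle → ¬busy is false there. This is the first violation.

6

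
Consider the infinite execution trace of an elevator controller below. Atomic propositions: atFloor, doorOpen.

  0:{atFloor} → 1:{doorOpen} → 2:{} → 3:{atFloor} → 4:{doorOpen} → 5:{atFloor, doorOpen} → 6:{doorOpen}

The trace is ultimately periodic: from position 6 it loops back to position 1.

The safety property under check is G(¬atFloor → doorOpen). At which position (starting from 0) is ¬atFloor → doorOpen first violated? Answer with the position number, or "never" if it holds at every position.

2

Check ¬atFloor → doorOpen at each position in order: 0 ✓, 1 ✓.
At position 2 the labels are {}, so ¬atFloor → doorOpen is false there. This is the first violation.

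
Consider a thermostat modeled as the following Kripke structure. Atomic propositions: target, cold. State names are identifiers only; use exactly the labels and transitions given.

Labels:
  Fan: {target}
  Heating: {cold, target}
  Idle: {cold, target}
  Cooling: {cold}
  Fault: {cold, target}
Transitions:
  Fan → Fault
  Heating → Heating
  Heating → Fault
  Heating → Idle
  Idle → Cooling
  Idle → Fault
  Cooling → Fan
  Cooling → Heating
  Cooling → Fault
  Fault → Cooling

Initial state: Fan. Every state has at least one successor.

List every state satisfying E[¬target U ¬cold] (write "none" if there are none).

States satisfying ¬target: {Cooling}.
States satisfying ¬cold: {Fan}.
States satisfying E[¬target U ¬cold]: {Fan, Cooling}.

{Fan, Cooling}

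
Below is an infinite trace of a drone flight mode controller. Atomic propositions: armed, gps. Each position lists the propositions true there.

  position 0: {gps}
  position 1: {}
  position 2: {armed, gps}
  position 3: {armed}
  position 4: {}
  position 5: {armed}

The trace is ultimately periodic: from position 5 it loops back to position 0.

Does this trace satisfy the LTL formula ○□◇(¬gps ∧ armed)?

The position after 0 is 1; □◇(¬gps ∧ armed) is true there.

Satisfied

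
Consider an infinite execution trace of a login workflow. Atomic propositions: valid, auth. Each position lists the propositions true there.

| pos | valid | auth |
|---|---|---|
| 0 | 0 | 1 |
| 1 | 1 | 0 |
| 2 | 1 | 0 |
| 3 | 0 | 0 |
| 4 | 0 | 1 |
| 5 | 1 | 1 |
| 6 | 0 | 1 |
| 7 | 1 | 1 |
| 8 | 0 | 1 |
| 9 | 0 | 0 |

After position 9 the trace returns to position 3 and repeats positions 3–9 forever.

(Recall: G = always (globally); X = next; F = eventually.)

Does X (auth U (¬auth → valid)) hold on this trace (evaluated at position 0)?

The position after 0 is 1; auth U (¬auth → valid) is true there.

Satisfied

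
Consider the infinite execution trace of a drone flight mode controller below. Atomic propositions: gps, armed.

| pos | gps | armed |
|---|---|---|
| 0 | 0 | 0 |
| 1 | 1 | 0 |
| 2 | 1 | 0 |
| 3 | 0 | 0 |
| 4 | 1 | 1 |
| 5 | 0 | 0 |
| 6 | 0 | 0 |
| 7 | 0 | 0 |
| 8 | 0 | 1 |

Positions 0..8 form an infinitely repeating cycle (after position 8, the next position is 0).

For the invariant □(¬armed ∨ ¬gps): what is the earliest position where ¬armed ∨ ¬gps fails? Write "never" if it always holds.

4

Check ¬armed ∨ ¬gps at each position in order: 0 ✓, 1 ✓, 2 ✓, 3 ✓.
At position 4 the labels are {armed, gps}, so ¬armed ∨ ¬gps is false there. This is the first violation.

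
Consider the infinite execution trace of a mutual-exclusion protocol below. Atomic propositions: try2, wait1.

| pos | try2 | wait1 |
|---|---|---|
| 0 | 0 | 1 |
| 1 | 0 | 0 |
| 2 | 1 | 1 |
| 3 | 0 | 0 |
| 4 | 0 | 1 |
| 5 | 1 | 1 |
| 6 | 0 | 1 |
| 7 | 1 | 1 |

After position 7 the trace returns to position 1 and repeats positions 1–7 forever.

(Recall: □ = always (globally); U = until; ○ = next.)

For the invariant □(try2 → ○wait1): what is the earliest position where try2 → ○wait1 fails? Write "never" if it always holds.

Check try2 → ○wait1 at each position in order: 0 ✓, 1 ✓.
At position 2 the labels are {try2, wait1} and the next position 3 has {}, so try2 → ○wait1 is false there. This is the first violation.

2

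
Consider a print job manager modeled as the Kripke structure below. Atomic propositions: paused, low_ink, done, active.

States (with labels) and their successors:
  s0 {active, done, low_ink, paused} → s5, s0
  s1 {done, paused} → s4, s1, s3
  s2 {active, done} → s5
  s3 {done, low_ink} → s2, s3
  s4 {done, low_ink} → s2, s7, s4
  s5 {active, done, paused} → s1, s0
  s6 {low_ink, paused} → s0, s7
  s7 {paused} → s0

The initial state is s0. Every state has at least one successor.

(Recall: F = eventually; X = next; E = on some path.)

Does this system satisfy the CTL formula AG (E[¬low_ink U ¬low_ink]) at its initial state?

Violated

States satisfying E[¬low_ink U ¬low_ink]: {s1, s2, s5, s7}.
States satisfying AG (E[¬low_ink U ¬low_ink]): ∅.
s0 is reachable from s0 and violates E[¬low_ink U ¬low_ink], so AG fails at s0.
s0 ∉ Sat(AG (E[¬low_ink U ¬low_ink])).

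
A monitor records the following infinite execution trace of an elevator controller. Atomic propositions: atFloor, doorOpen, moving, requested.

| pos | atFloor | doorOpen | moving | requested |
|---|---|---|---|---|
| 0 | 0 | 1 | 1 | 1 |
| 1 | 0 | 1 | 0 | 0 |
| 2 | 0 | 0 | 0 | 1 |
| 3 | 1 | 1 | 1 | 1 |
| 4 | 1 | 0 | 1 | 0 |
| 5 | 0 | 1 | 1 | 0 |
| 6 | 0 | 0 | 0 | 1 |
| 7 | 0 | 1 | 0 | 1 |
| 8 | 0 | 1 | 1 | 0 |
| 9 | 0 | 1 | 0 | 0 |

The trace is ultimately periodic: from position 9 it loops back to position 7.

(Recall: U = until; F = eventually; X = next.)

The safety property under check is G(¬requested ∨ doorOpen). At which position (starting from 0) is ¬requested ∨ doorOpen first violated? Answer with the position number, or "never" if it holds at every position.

Check ¬requested ∨ doorOpen at each position in order: 0 ✓, 1 ✓.
At position 2 the labels are {requested}, so ¬requested ∨ doorOpen is false there. This is the first violation.

2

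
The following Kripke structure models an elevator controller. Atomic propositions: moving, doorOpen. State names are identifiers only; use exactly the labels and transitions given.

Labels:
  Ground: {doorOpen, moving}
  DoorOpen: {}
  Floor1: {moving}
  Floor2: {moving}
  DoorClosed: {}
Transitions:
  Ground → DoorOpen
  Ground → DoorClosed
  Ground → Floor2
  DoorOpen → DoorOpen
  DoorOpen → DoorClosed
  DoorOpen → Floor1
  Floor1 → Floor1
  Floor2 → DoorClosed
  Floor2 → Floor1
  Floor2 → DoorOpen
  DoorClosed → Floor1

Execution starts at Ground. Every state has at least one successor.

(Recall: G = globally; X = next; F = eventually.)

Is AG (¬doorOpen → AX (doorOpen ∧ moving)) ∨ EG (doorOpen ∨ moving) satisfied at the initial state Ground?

States satisfying ¬doorOpen → AX (doorOpen ∧ moving): {Ground}.
States satisfying AG (¬doorOpen → AX (doorOpen ∧ moving)): ∅.
States satisfying doorOpen ∨ moving: {Ground, Floor1, Floor2}.
States satisfying EG (doorOpen ∨ moving): {Ground, Floor1, Floor2}.
States satisfying AG (¬doorOpen → AX (doorOpen ∧ moving)) ∨ EG (doorOpen ∨ moving): {Ground, Floor1, Floor2}.
Ground ∈ Sat(AG (¬doorOpen → AX (doorOpen ∧ moving)) ∨ EG (doorOpen ∨ moving)).

Yes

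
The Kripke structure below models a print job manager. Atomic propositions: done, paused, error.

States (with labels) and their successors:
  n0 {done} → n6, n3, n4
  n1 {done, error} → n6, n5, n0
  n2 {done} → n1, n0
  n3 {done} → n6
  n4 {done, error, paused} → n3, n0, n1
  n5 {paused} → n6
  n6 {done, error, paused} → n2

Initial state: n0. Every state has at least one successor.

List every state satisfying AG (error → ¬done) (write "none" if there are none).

States satisfying error → ¬done: {n0, n2, n3, n5}.
States satisfying AG (error → ¬done): ∅.

none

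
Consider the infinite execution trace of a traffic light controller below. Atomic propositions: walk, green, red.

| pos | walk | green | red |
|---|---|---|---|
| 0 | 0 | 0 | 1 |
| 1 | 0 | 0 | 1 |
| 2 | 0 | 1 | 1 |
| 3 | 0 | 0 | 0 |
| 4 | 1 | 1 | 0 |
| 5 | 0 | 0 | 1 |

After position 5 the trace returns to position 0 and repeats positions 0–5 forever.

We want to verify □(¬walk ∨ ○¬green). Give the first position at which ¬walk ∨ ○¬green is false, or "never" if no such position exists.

never

¬walk ∨ ○¬green holds at every position 0..5, and those are all the positions the trace ever visits, so the invariant □(¬walk ∨ ○¬green) is never violated.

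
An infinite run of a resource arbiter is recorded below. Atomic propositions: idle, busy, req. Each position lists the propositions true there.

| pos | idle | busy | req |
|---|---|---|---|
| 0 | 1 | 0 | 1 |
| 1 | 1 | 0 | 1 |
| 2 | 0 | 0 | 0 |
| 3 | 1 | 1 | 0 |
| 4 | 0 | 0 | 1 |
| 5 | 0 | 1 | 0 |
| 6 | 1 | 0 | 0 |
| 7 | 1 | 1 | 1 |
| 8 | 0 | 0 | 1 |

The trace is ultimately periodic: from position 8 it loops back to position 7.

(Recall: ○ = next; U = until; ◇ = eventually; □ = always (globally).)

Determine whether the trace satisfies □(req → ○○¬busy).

req → ○○¬busy must hold at every position from 0 onward. It fails at position 1, so □(req → ○○¬busy) is false.
Positions where req holds: 0, 1, 4, 7, 8.
Check ○○¬busy at each: 0→ok, 1→fails, 4→ok, 7→fails, 8→ok.

Does not hold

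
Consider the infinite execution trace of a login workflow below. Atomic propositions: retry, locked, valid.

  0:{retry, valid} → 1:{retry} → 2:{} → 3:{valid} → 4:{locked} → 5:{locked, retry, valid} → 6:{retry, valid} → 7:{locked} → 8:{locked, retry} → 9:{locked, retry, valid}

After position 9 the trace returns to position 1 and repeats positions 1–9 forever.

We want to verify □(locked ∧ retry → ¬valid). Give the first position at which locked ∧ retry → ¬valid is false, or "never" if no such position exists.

Check locked ∧ retry → ¬valid at each position in order: 0 ✓, 1 ✓, 2 ✓, 3 ✓, 4 ✓.
At position 5 the labels are {locked, retry, valid}, so locked ∧ retry → ¬valid is false there. This is the first violation.

5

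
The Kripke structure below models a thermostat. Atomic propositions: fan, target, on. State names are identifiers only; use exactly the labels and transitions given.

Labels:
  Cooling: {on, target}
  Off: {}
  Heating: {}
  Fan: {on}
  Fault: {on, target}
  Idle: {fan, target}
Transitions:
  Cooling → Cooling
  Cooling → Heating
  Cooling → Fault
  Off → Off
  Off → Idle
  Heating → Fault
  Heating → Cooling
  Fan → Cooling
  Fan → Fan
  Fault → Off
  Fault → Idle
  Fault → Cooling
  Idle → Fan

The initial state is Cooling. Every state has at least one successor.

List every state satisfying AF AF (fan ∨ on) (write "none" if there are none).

{Cooling, Heating, Fan, Fault, Idle}

States satisfying AF (fan ∨ on): {Cooling, Heating, Fan, Fault, Idle}.
States satisfying AF AF (fan ∨ on): {Cooling, Heating, Fan, Fault, Idle}.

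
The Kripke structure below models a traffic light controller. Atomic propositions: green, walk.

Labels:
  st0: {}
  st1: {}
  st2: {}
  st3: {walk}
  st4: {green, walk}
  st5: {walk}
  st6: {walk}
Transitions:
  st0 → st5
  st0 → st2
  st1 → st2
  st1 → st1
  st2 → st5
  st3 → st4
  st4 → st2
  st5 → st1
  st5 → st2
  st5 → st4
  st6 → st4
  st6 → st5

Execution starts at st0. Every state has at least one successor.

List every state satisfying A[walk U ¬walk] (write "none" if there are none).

States satisfying walk: {st3, st4, st5, st6}.
States satisfying ¬walk: {st0, st1, st2}.
States satisfying A[walk U ¬walk]: {st0, st1, st2, st3, st4, st5, st6}.

{st0, st1, st2, st3, st4, st5, st6}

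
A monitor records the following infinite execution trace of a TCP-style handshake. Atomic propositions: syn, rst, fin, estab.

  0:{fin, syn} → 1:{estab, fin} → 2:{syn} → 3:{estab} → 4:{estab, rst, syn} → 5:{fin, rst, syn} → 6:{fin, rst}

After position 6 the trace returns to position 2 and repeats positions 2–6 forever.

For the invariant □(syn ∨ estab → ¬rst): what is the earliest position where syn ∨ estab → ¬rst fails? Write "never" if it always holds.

Check syn ∨ estab → ¬rst at each position in order: 0 ✓, 1 ✓, 2 ✓, 3 ✓.
At position 4 the labels are {estab, rst, syn}, so syn ∨ estab → ¬rst is false there. This is the first violation.

4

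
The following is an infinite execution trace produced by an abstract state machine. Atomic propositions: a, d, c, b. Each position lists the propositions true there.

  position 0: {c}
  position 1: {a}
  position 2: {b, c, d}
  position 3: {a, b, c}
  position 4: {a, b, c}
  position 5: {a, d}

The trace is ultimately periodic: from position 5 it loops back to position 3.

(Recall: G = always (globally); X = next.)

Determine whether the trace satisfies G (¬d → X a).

¬d → X a must hold at every position from 0 onward. It fails at position 1, so G (¬d → X a) is false.
Positions where ¬d holds: 0, 1, 3, 4.
Check X a at each: 0→ok, 1→fails, 3→ok, 4→ok.

No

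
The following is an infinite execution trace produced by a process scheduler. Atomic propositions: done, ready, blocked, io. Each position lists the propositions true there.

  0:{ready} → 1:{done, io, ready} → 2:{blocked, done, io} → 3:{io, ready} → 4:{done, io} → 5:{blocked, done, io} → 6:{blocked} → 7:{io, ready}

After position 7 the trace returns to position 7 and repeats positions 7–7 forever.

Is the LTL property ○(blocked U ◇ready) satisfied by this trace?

Holds

The position after 0 is 1; blocked U ◇ready is true there.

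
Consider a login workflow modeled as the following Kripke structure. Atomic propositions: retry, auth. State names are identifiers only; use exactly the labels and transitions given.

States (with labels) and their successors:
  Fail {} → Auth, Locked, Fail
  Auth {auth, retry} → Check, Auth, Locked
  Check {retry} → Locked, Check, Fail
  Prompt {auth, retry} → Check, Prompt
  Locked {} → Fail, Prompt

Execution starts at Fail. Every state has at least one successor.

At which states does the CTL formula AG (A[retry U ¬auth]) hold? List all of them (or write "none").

States satisfying A[retry U ¬auth]: {Fail, Check, Locked}.
States satisfying AG (A[retry U ¬auth]): ∅.

none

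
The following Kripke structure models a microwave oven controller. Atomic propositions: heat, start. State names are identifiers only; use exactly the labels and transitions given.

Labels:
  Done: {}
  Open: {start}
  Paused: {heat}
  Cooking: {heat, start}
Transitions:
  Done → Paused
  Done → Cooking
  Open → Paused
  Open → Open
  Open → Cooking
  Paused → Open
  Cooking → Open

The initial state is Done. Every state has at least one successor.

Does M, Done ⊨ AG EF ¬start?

Yes

States satisfying EF ¬start: {Done, Open, Paused, Cooking}.
States satisfying AG EF ¬start: {Done, Open, Paused, Cooking}.
Every state reachable from Done satisfies EF ¬start.
Done ∈ Sat(AG EF ¬start).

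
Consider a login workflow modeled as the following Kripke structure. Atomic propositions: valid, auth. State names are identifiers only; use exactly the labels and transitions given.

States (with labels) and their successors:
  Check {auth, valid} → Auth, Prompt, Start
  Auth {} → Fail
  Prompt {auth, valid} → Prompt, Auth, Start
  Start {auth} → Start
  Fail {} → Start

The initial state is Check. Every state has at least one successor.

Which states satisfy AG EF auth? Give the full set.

States satisfying EF auth: {Check, Auth, Prompt, Start, Fail}.
States satisfying AG EF auth: {Check, Auth, Prompt, Start, Fail}.

{Check, Auth, Prompt, Start, Fail}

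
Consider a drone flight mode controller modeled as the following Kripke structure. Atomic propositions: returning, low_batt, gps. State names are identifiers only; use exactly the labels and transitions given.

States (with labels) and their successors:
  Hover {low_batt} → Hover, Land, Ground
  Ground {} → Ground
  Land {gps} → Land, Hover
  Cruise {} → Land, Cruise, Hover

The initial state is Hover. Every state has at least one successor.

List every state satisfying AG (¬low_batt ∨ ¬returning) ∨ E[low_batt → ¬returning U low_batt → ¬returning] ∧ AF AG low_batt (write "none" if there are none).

{Hover, Ground, Land, Cruise}

States satisfying ¬low_batt ∨ ¬returning: {Hover, Ground, Land, Cruise}.
States satisfying AG (¬low_batt ∨ ¬returning): {Hover, Ground, Land, Cruise}.
States satisfying low_batt → ¬returning: {Hover, Ground, Land, Cruise}.
States satisfying E[low_batt → ¬returning U low_batt → ¬returning]: {Hover, Ground, Land, Cruise}.
States satisfying AG low_batt: ∅.
States satisfying AF AG low_batt: ∅.
States satisfying AG (¬low_batt ∨ ¬returning) ∨ E[low_batt → ¬returning U low_batt → ¬returning] ∧ AF AG low_batt: {Hover, Ground, Land, Cruise}.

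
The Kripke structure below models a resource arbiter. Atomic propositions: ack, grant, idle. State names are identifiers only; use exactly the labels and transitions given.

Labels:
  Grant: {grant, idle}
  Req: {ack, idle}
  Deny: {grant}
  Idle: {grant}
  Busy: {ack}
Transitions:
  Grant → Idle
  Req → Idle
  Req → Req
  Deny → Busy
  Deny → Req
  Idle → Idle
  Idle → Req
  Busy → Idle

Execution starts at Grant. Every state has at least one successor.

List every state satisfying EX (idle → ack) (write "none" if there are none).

{Grant, Req, Deny, Idle, Busy}

States satisfying idle → ack: {Req, Deny, Idle, Busy}.
States satisfying EX (idle → ack): {Grant, Req, Deny, Idle, Busy}.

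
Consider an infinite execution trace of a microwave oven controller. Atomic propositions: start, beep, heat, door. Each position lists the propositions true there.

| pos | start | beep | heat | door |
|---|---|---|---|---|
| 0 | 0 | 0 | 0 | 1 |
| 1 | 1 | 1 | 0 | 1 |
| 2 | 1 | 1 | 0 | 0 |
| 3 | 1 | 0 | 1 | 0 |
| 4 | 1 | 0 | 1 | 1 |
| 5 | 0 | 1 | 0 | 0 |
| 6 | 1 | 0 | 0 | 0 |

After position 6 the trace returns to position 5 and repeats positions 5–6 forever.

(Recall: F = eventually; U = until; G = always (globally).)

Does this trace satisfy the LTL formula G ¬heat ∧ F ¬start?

¬heat must hold at every position from 0 onward. It fails at position 3, so G ¬heat is false.
¬start holds at position 0, which is reachable from 0, so F ¬start holds.
At position 0: G ¬heat is false; F ¬start is true; so G ¬heat ∧ F ¬start is false.

No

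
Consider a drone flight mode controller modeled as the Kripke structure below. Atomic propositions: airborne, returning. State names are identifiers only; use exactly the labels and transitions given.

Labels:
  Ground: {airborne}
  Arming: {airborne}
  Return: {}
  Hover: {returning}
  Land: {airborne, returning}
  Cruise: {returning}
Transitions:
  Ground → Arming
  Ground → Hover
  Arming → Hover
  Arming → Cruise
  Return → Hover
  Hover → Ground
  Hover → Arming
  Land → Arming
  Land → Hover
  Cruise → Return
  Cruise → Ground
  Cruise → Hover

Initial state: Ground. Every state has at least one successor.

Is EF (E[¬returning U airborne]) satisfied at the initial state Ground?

Yes

States satisfying E[¬returning U airborne]: {Ground, Arming, Land}.
States satisfying EF (E[¬returning U airborne]): {Ground, Arming, Return, Hover, Land, Cruise}.
Some path from Ground reaches a state where E[¬returning U airborne] holds.
Ground ∈ Sat(EF (E[¬returning U airborne])).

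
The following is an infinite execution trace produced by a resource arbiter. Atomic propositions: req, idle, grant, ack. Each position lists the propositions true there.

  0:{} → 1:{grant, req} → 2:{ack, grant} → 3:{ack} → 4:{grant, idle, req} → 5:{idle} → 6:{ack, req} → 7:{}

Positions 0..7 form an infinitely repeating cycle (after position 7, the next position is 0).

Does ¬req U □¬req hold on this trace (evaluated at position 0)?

Does not hold

Walking from position 0: at position 1, □¬req has not yet held and ¬req fails, so ¬req U □¬req is false.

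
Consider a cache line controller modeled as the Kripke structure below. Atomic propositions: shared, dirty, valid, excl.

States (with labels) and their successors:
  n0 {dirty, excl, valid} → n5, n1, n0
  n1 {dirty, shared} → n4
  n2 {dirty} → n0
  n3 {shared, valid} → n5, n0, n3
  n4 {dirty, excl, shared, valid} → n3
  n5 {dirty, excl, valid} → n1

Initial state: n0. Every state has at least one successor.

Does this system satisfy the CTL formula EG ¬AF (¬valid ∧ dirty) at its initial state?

Satisfied

States satisfying ¬AF (¬valid ∧ dirty): {n0, n3, n4}.
States satisfying EG ¬AF (¬valid ∧ dirty): {n0, n3, n4}.
n0 ∈ Sat(EG ¬AF (¬valid ∧ dirty)).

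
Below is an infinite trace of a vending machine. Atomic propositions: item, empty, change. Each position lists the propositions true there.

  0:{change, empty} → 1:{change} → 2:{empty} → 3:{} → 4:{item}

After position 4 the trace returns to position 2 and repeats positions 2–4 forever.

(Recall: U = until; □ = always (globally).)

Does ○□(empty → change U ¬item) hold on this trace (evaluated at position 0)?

The position after 0 is 1; □(empty → change U ¬item) is true there.

Yes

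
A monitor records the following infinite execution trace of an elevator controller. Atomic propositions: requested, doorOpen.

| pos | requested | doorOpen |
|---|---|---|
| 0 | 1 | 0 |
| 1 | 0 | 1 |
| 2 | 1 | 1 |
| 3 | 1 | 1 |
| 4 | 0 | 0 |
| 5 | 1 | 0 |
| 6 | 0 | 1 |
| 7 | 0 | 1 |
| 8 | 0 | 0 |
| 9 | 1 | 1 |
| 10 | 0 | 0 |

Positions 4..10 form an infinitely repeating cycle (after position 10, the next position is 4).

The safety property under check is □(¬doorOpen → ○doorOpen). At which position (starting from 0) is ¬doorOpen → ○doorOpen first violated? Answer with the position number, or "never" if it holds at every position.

Check ¬doorOpen → ○doorOpen at each position in order: 0 ✓, 1 ✓, 2 ✓, 3 ✓.
At position 4 the labels are {} and the next position 5 has {requested}, so ¬doorOpen → ○doorOpen is false there. This is the first violation.

4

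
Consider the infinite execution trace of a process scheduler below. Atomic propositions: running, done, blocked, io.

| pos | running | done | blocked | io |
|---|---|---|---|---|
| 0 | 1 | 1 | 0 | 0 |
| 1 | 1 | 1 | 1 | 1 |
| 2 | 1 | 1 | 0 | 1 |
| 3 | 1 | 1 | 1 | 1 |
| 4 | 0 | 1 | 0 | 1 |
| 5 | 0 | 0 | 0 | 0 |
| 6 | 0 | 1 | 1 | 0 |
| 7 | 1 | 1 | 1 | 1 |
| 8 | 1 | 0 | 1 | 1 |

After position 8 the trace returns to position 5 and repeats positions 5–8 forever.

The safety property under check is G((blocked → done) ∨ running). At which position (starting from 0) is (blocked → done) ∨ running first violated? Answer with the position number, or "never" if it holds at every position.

(blocked → done) ∨ running holds at every position 0..8, and those are all the positions the trace ever visits, so the invariant G((blocked → done) ∨ running) is never violated.

never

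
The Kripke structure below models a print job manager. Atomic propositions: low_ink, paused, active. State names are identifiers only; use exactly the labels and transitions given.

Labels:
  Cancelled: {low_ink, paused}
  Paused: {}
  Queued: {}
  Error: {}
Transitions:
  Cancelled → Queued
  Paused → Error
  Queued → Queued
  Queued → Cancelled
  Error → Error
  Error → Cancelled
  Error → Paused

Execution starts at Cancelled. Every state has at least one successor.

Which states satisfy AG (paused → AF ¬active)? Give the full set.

{Cancelled, Paused, Queued, Error}

States satisfying paused → AF ¬active: {Cancelled, Paused, Queued, Error}.
States satisfying AG (paused → AF ¬active): {Cancelled, Paused, Queued, Error}.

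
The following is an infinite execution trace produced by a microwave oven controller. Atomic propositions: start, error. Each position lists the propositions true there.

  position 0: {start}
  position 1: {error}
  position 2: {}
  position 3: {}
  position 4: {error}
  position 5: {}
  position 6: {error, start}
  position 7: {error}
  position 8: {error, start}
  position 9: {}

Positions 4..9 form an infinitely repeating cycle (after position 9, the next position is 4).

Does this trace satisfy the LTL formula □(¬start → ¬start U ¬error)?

¬start → ¬start U ¬error must hold at every position from 0 onward. It fails at position 7, so □(¬start → ¬start U ¬error) is false.
Positions where ¬start holds: 1, 2, 3, 4, 5, 7, 9.
Check ¬start U ¬error at each: 1→ok, 2→ok, 3→ok, 4→ok, 5→ok, 7→fails, 9→ok.

No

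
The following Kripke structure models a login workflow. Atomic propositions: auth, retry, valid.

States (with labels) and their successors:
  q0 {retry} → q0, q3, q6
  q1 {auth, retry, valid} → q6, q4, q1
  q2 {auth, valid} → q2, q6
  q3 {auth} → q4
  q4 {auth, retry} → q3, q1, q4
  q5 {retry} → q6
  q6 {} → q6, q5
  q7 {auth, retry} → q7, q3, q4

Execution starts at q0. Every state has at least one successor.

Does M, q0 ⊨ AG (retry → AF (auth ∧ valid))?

States satisfying retry → AF (auth ∧ valid): {q1, q2, q3, q6}.
States satisfying AG (retry → AF (auth ∧ valid)): ∅.
q0 is reachable from q0 and violates retry → AF (auth ∧ valid), so AG fails at q0.
q0 ∉ Sat(AG (retry → AF (auth ∧ valid))).

Violated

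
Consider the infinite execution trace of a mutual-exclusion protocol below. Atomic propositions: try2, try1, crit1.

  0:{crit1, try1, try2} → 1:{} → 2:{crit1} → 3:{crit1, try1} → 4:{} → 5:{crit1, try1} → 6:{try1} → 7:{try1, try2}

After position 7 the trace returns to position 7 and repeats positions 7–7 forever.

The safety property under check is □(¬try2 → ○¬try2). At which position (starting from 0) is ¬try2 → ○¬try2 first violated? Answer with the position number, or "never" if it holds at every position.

Check ¬try2 → ○¬try2 at each position in order: 0 ✓, 1 ✓, 2 ✓, 3 ✓, 4 ✓, 5 ✓.
At position 6 the labels are {try1} and the next position 7 has {try1, try2}, so ¬try2 → ○¬try2 is false there. This is the first violation.

6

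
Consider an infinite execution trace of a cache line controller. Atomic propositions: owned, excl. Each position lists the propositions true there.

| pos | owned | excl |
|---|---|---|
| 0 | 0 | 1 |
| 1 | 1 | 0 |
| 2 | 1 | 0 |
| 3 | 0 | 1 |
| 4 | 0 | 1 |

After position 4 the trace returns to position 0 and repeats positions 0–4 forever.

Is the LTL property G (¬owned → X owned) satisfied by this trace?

¬owned → X owned must hold at every position from 0 onward. It fails at position 3, so G (¬owned → X owned) is false.
Positions where ¬owned holds: 0, 3, 4.
Check X owned at each: 0→ok, 3→fails, 4→fails.

Violated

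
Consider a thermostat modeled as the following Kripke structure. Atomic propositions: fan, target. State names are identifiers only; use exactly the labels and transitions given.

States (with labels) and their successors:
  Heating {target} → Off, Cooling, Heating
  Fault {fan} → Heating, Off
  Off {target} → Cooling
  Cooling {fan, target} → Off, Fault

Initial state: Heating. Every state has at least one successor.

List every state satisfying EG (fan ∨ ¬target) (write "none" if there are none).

none

States satisfying fan ∨ ¬target: {Fault, Cooling}.
States satisfying EG (fan ∨ ¬target): ∅.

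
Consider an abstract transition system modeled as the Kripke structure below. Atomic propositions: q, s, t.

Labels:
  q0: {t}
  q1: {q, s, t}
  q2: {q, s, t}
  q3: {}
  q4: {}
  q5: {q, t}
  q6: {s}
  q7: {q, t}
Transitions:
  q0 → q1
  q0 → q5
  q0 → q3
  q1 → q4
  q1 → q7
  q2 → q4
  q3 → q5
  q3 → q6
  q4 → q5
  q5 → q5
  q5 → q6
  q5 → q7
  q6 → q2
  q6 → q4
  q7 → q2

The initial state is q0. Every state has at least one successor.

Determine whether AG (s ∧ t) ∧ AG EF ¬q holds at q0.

States satisfying s ∧ t: {q1, q2}.
States satisfying AG (s ∧ t): ∅.
States satisfying EF ¬q: {q0, q1, q2, q3, q4, q5, q6, q7}.
States satisfying AG EF ¬q: {q0, q1, q2, q3, q4, q5, q6, q7}.
States satisfying AG (s ∧ t) ∧ AG EF ¬q: ∅.
q0 ∉ Sat(AG (s ∧ t) ∧ AG EF ¬q).

Does not hold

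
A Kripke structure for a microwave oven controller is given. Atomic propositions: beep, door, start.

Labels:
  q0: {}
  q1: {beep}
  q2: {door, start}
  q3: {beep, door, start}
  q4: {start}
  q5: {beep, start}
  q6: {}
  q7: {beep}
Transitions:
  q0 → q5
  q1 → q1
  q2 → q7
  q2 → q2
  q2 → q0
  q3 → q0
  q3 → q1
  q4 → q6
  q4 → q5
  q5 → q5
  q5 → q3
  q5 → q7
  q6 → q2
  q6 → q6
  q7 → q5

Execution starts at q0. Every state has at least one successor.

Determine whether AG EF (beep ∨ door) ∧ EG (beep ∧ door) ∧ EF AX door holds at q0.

States satisfying EF (beep ∨ door): {q0, q1, q2, q3, q4, q5, q6, q7}.
States satisfying AG EF (beep ∨ door): {q0, q1, q2, q3, q4, q5, q6, q7}.
States satisfying beep ∧ door: {q3}.
States satisfying EG (beep ∧ door): ∅.
States satisfying AG EF (beep ∨ door) ∧ EG (beep ∧ door): ∅.
States satisfying AX door: ∅.
States satisfying EF AX door: ∅.
States satisfying AG EF (beep ∨ door) ∧ EG (beep ∧ door) ∧ EF AX door: ∅.
q0 ∉ Sat(AG EF (beep ∨ door) ∧ EG (beep ∧ door) ∧ EF AX door).

Violated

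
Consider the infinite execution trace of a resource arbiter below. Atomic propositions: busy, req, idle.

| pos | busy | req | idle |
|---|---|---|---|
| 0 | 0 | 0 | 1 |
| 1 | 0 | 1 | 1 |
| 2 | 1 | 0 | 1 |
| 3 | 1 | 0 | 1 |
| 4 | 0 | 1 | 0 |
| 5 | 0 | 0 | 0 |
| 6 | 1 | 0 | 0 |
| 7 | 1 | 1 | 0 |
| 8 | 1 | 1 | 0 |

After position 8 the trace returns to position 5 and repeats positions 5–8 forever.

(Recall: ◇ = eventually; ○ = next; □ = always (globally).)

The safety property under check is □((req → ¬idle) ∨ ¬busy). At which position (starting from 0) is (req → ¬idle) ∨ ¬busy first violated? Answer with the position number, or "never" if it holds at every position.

(req → ¬idle) ∨ ¬busy holds at every position 0..8, and those are all the positions the trace ever visits, so the invariant □((req → ¬idle) ∨ ¬busy) is never violated.

never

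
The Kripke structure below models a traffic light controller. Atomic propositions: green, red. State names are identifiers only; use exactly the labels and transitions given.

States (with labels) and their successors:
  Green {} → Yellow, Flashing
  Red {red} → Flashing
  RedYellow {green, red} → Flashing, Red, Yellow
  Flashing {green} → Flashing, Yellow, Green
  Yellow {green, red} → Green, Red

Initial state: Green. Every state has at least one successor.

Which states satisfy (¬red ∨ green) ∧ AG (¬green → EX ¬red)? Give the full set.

{Green, RedYellow, Flashing, Yellow}

States satisfying ¬red: {Green, Flashing}.
States satisfying ¬red ∨ green: {Green, RedYellow, Flashing, Yellow}.
States satisfying ¬green → EX ¬red: {Green, Red, RedYellow, Flashing, Yellow}.
States satisfying AG (¬green → EX ¬red): {Green, Red, RedYellow, Flashing, Yellow}.
States satisfying (¬red ∨ green) ∧ AG (¬green → EX ¬red): {Green, RedYellow, Flashing, Yellow}.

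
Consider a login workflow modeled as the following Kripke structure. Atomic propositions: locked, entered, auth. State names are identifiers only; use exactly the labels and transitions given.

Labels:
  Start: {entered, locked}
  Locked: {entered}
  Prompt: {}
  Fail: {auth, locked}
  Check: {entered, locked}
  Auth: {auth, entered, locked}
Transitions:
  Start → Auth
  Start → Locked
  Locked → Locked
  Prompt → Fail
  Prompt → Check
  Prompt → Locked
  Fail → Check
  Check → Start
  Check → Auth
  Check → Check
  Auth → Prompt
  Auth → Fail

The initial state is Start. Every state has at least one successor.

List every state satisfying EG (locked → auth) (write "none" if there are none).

{Locked, Prompt, Auth}

States satisfying locked → auth: {Locked, Prompt, Fail, Auth}.
States satisfying EG (locked → auth): {Locked, Prompt, Auth}.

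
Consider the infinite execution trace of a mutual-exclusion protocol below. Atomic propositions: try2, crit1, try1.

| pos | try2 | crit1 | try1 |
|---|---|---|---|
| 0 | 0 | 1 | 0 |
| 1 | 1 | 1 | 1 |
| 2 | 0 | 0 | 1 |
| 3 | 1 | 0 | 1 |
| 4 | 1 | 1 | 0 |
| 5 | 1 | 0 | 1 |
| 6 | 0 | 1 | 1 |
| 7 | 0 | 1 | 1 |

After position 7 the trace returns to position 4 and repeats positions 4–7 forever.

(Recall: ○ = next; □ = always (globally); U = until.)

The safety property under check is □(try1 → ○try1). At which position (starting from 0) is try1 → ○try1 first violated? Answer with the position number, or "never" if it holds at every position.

Check try1 → ○try1 at each position in order: 0 ✓, 1 ✓, 2 ✓.
At position 3 the labels are {try1, try2} and the next position 4 has {crit1, try2}, so try1 → ○try1 is false there. This is the first violation.

3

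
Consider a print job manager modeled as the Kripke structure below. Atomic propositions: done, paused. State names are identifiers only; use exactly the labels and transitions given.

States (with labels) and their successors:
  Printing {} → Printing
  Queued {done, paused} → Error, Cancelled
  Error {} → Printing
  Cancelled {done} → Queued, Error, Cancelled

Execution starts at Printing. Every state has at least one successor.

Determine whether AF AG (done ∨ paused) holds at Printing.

Violated

States satisfying AG (done ∨ paused): ∅.
States satisfying AF AG (done ∨ paused): ∅.
There is a path from Printing along which AG (done ∨ paused) never holds.
Printing ∉ Sat(AF AG (done ∨ paused)).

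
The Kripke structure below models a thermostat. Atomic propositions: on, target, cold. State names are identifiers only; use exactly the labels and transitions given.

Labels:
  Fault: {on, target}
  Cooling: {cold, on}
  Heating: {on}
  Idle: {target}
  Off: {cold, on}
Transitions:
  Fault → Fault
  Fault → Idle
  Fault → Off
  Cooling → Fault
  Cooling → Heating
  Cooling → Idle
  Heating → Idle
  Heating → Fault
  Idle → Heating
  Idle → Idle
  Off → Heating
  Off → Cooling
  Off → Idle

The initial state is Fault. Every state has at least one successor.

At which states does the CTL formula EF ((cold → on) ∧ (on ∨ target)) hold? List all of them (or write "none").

States satisfying (cold → on) ∧ (on ∨ target): {Fault, Cooling, Heating, Idle, Off}.
States satisfying EF ((cold → on) ∧ (on ∨ target)): {Fault, Cooling, Heating, Idle, Off}.

{Fault, Cooling, Heating, Idle, Off}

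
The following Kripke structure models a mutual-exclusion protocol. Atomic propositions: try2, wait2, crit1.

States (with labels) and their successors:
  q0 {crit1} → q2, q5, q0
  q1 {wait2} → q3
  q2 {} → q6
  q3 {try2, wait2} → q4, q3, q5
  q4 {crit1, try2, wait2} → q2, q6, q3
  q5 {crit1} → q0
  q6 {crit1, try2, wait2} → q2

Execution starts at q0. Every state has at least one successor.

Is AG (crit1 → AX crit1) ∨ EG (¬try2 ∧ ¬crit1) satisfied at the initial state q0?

States satisfying crit1 → AX crit1: {q1, q2, q3, q5}.
States satisfying AG (crit1 → AX crit1): ∅.
States satisfying ¬try2 ∧ ¬crit1: {q1, q2}.
States satisfying EG (¬try2 ∧ ¬crit1): ∅.
States satisfying AG (crit1 → AX crit1) ∨ EG (¬try2 ∧ ¬crit1): ∅.
q0 ∉ Sat(AG (crit1 → AX crit1) ∨ EG (¬try2 ∧ ¬crit1)).

Violated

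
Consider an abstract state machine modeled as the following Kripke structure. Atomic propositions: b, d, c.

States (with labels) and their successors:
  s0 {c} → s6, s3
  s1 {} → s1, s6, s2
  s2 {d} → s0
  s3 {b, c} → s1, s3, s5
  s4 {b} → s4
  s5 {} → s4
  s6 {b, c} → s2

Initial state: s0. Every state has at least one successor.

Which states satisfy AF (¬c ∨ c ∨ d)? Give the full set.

States satisfying ¬c ∨ c ∨ d: {s0, s1, s2, s3, s4, s5, s6}.
States satisfying AF (¬c ∨ c ∨ d): {s0, s1, s2, s3, s4, s5, s6}.

{s0, s1, s2, s3, s4, s5, s6}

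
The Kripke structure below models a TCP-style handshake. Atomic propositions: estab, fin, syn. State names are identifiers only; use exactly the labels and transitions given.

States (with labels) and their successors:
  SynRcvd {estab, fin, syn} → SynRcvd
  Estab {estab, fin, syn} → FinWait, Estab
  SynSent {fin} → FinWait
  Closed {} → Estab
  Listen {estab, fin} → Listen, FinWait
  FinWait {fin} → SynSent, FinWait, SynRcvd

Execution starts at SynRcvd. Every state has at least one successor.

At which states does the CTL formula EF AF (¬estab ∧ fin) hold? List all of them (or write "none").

{Estab, SynSent, Closed, Listen, FinWait}

States satisfying AF (¬estab ∧ fin): {SynSent, FinWait}.
States satisfying EF AF (¬estab ∧ fin): {Estab, SynSent, Closed, Listen, FinWait}.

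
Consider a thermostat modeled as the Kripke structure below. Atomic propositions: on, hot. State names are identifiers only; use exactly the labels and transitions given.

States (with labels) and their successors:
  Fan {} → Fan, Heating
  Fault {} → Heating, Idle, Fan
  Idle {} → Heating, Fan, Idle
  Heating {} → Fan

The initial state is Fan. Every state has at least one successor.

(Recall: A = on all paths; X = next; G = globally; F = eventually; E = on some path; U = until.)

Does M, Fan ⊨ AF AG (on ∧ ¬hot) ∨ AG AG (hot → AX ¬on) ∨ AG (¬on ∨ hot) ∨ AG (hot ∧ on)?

Yes

States satisfying AG (on ∧ ¬hot): ∅.
States satisfying AF AG (on ∧ ¬hot): ∅.
States satisfying AG (hot → AX ¬on): {Fan, Fault, Idle, Heating}.
States satisfying AG AG (hot → AX ¬on): {Fan, Fault, Idle, Heating}.
States satisfying AF AG (on ∧ ¬hot) ∨ AG AG (hot → AX ¬on): {Fan, Fault, Idle, Heating}.
States satisfying ¬on ∨ hot: {Fan, Fault, Idle, Heating}.
States satisfying AG (¬on ∨ hot): {Fan, Fault, Idle, Heating}.
States satisfying hot ∧ on: ∅.
States satisfying AG (hot ∧ on): ∅.
States satisfying AG (¬on ∨ hot) ∨ AG (hot ∧ on): {Fan, Fault, Idle, Heating}.
States satisfying AF AG (on ∧ ¬hot) ∨ AG AG (hot → AX ¬on) ∨ AG (¬on ∨ hot) ∨ AG (hot ∧ on): {Fan, Fault, Idle, Heating}.
Fan ∈ Sat(AF AG (on ∧ ¬hot) ∨ AG AG (hot → AX ¬on) ∨ AG (¬on ∨ hot) ∨ AG (hot ∧ on)).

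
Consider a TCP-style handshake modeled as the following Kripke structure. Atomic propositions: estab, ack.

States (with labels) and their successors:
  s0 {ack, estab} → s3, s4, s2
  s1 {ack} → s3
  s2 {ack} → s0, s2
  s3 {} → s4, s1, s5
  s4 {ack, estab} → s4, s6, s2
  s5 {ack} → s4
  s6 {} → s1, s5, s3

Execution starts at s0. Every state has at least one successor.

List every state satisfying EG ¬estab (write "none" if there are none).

States satisfying ¬estab: {s1, s2, s3, s5, s6}.
States satisfying EG ¬estab: {s1, s2, s3, s6}.

{s1, s2, s3, s6}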